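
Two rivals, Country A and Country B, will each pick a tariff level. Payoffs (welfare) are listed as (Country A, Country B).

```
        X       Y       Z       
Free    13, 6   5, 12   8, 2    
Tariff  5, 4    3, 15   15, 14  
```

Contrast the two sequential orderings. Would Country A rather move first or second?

If Country A leads: Country B's best replies are Free→Y, Tariff→Y; Country A's induced payoffs 5, 3; outcome (Free, Y), payoffs (5, 12).
If Country B leads: Country A's best replies are X→Free, Y→Free, Z→Tariff; Country B's induced payoffs 6, 12, 14; outcome (Tariff, Z), payoffs (15, 14).
Country A gets 5 moving first and 15 moving second, so Country A prefers to move second.

second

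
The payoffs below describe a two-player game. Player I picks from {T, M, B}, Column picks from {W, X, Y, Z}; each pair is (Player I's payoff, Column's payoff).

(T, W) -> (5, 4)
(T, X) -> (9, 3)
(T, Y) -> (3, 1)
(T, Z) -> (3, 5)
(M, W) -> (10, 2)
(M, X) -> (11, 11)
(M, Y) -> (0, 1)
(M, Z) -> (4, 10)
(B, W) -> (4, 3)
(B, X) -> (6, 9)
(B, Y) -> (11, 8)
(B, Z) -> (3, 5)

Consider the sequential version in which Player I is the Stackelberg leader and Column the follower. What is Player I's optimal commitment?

Backward induction with Player I moving first.
- T → Column plays Z (best of 4, 3, 1, 5); Player I gets 3.
- M → Column plays X (best of 2, 11, 1, 10); Player I gets 11.
- B → Column plays X (best of 3, 9, 8, 5); Player I gets 6.
Player I's induced payoffs are 3, 11, 6, so Player I commits to M. Subgame-perfect outcome: (M, X) with payoffs (11, 11).

M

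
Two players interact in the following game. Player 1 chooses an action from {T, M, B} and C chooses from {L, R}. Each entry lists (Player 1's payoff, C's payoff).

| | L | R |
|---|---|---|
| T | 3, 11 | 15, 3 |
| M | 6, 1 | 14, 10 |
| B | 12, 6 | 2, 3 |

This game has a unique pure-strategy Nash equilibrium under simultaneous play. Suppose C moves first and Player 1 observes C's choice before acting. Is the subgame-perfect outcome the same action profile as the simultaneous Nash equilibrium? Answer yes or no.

yes

Solve by backward induction (C leads).
- L: BR = B, leader payoff 6.
- R: BR = T, leader payoff 3.
C's induced payoffs are 6, 3, so C commits to L. Subgame-perfect outcome: (B, L) with payoffs (12, 6).
Under simultaneous play:
Player 1's best replies: L→B; R→T.
C's best replies: T→L; M→R; B→L.
Only (B, L) has each player best-responding; Nash payoffs (12, 6).
Sequential outcome (B, L) coincides with the Nash profile (B, L).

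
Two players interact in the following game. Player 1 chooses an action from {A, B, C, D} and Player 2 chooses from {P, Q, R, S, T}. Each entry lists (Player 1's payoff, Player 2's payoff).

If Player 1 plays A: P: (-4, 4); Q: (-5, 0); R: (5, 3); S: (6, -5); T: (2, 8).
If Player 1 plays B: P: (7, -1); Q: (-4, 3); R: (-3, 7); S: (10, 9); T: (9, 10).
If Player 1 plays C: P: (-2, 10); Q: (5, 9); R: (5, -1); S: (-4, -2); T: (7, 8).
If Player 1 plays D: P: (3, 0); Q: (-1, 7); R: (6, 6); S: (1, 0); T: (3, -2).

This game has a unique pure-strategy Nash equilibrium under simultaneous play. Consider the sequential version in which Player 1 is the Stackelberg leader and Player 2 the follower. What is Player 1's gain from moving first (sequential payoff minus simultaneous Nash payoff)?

Backward induction with Player 1 moving first.
- A: Player 2 compares 4, 0, 3, -5, 8 and picks T; Player 1 would get 2.
- B: Player 2 compares -1, 3, 7, 9, 10 and picks T; Player 1 would get 9.
- C: Player 2 compares 10, 9, -1, -2, 8 and picks P; Player 1 would get -2.
- D: Player 2 compares 0, 7, 6, 0, -2 and picks Q; Player 1 would get -1.
Maximizing over 2, 9, -2, -1, Player 1 chooses B. Subgame-perfect outcome: (B, T) with payoffs (9, 10).
Under simultaneous play:
Player 1's best replies: P→B; Q→C; R→D; S→B; T→B.
Player 2's best replies: A→T; B→T; C→P; D→Q.
The unique mutual best reply is (B, T), giving (9, 10).
Player 1's commitment gain: 9 − 9 = 0.

0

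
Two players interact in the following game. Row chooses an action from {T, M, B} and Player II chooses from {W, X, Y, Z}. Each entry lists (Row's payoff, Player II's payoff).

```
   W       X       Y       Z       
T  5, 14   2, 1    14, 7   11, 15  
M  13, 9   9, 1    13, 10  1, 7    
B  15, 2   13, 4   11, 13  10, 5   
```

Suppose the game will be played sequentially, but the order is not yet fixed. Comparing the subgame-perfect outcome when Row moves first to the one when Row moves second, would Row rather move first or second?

If Row leads: Player II's best replies are T→Z, M→Y, B→Y; Row's induced payoffs 11, 13, 11; outcome (M, Y), payoffs (13, 10).
If Player II leads: Row's best replies are W→B, X→B, Y→T, Z→T; Player II's induced payoffs 2, 4, 7, 15; outcome (T, Z), payoffs (11, 15).
Row gets 13 moving first and 11 moving second, so Row prefers to move first.

first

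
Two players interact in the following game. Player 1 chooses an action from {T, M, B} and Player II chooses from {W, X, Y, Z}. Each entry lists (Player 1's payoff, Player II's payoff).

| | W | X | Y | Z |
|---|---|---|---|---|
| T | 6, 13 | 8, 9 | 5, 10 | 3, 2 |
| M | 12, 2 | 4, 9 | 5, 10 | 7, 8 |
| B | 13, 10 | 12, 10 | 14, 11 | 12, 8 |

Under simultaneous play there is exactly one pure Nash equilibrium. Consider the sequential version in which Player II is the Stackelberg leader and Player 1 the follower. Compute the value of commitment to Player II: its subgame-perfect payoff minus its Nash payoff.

Work backward from Player 1's decision.
- W: BR = B, leader payoff 10.
- X: BR = B, leader payoff 10.
- Y: BR = B, leader payoff 11.
- Z: BR = B, leader payoff 8.
Among 10, 10, 11, 8, the best is 11 at Y. Subgame-perfect outcome: (B, Y) with payoffs (14, 11).
Now find the simultaneous Nash equilibrium.
Player 1's best replies: W→B; X→B; Y→B; Z→B.
Player II's best replies: T→W; M→Y; B→Y.
The unique mutual best reply is (B, Y), giving (14, 11).
Player II's commitment gain: 11 − 11 = 0.

0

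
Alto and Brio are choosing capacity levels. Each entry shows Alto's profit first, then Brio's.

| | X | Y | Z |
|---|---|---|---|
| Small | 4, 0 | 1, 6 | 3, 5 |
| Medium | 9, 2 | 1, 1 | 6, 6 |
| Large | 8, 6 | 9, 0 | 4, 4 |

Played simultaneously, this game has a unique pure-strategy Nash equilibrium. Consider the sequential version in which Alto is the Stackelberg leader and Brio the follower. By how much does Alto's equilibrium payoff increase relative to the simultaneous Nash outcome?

2

Backward induction with Alto moving first.
- Small: BR = Y, leader payoff 1.
- Medium: BR = Z, leader payoff 6.
- Large: BR = X, leader payoff 8.
Alto's induced payoffs are 1, 6, 8, so Alto commits to Large. Subgame-perfect outcome: (Large, X) with payoffs (8, 6).
Now find the simultaneous Nash equilibrium.
Alto's best replies: X→Medium; Y→Large; Z→Medium.
Brio's best replies: Small→Y; Medium→Z; Large→X.
The unique mutual best reply is (Medium, Z), giving (6, 6).
Alto's commitment gain: 8 − 6 = 2.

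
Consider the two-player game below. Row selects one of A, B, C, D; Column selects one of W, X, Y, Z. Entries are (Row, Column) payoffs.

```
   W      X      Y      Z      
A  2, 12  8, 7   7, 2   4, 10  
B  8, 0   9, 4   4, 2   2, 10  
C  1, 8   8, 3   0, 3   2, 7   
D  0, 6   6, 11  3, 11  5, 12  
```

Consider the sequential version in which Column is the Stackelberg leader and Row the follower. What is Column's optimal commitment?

Solve by backward induction (Column leads).
- W: Row compares 2, 8, 1, 0 and picks B; Column would get 0.
- X: Row compares 8, 9, 8, 6 and picks B; Column would get 4.
- Y: Row compares 7, 4, 0, 3 and picks A; Column would get 2.
- Z: Row compares 4, 2, 2, 5 and picks D; Column would get 12.
Among 0, 4, 2, 12, the best is 12 at Z. Subgame-perfect outcome: (D, Z) with payoffs (5, 12).

Z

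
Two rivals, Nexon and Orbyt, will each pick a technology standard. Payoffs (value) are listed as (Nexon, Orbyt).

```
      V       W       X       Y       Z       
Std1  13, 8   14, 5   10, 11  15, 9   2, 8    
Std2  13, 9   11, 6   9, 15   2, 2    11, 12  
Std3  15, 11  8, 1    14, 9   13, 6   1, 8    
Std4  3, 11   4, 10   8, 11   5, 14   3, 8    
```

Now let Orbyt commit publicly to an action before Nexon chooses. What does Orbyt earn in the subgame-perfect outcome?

Work backward from Nexon's decision.
- V: BR = Std3, leader payoff 11.
- W: BR = Std1, leader payoff 5.
- X: BR = Std3, leader payoff 9.
- Y: BR = Std1, leader payoff 9.
- Z: BR = Std2, leader payoff 12.
Orbyt's induced payoffs are 11, 5, 9, 9, 12, so Orbyt commits to Z. Subgame-perfect outcome: (Std2, Z) with payoffs (11, 12).

12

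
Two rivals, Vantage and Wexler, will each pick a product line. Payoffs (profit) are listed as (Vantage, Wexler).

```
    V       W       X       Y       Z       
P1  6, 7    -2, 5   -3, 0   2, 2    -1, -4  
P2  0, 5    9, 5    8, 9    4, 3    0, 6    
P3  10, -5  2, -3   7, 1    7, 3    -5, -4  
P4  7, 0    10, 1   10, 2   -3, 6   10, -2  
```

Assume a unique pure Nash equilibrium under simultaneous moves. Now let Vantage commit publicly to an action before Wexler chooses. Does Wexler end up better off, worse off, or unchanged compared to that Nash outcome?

Backward induction with Vantage moving first.
- P1: Wexler compares 7, 5, 0, 2, -4 and picks V; Vantage would get 6.
- P2: Wexler compares 5, 5, 9, 3, 6 and picks X; Vantage would get 8.
- P3: Wexler compares -5, -3, 1, 3, -4 and picks Y; Vantage would get 7.
- P4: Wexler compares 0, 1, 2, 6, -2 and picks Y; Vantage would get -3.
Vantage's induced payoffs are 6, 8, 7, -3, so Vantage commits to P2. Subgame-perfect outcome: (P2, X) with payoffs (8, 9).
Now find the simultaneous Nash equilibrium.
Vantage's best replies: V→P3; W→P4; X→P4; Y→P3; Z→P4.
Wexler's best replies: P1→V; P2→X; P3→Y; P4→Y.
Only (P3, Y) has each player best-responding; Nash payoffs (7, 3).
Wexler earns 9 sequentially versus 3 at the Nash outcome: better off.

better off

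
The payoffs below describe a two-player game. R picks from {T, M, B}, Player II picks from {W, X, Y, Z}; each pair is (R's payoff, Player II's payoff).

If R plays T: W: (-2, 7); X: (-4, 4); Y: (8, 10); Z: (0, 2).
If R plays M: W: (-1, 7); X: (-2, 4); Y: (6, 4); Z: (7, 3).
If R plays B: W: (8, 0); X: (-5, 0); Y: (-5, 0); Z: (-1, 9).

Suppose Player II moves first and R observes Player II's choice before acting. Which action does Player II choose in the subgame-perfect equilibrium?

Y

Work backward from R's decision.
- W: BR = B, leader payoff 0.
- X: BR = M, leader payoff 4.
- Y: BR = T, leader payoff 10.
- Z: BR = M, leader payoff 3.
Player II's induced payoffs are 0, 4, 10, 3, so Player II commits to Y. Subgame-perfect outcome: (T, Y) with payoffs (8, 10).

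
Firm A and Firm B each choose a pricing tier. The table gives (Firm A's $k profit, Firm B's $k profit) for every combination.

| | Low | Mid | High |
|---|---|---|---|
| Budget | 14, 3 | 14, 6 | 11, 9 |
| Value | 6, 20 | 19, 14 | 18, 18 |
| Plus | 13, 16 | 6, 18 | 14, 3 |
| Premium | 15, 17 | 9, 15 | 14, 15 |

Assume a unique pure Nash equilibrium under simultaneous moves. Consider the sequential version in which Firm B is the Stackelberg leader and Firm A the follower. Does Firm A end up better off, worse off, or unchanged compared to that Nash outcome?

better off

Firm A best-responds to each possible Firm B move:
- Low: BR = Premium, leader payoff 17.
- Mid: BR = Value, leader payoff 14.
- High: BR = Value, leader payoff 18.
Firm B's induced payoffs are 17, 14, 18, so Firm B commits to High. Subgame-perfect outcome: (Value, High) with payoffs (18, 18).
Now find the simultaneous Nash equilibrium.
Firm A's best replies: Low→Premium; Mid→Value; High→Value.
Firm B's best replies: Budget→High; Value→Low; Plus→Mid; Premium→Low.
The unique mutual best reply is (Premium, Low), giving (15, 17).
Firm A earns 18 sequentially versus 15 at the Nash outcome: better off.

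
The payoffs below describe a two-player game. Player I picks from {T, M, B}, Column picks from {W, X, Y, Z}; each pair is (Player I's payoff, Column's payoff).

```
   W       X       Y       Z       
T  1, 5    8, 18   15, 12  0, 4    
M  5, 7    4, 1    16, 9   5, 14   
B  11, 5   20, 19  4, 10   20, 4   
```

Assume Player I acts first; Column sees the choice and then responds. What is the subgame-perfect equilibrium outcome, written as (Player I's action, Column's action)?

(B, X)

Solve by backward induction (Player I leads).
- T → Column plays X (best of 5, 18, 12, 4); Player I gets 8.
- M → Column plays Z (best of 7, 1, 9, 14); Player I gets 5.
- B → Column plays X (best of 5, 19, 10, 4); Player I gets 20.
Maximizing over 8, 5, 20, Player I chooses B. Subgame-perfect outcome: (B, X) with payoffs (20, 19).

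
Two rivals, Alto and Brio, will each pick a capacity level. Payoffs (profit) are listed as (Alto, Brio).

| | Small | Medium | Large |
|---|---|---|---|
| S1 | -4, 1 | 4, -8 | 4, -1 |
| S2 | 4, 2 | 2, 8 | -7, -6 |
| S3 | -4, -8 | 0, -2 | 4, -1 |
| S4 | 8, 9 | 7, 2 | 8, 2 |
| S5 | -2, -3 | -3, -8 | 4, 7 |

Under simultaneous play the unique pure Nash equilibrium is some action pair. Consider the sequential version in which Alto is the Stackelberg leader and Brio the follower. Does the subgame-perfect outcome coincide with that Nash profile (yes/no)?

Work backward from Brio's decision.
- S1: Brio compares 1, -8, -1 and picks Small; Alto would get -4.
- S2: Brio compares 2, 8, -6 and picks Medium; Alto would get 2.
- S3: Brio compares -8, -2, -1 and picks Large; Alto would get 4.
- S4: Brio compares 9, 2, 2 and picks Small; Alto would get 8.
- S5: Brio compares -3, -8, 7 and picks Large; Alto would get 4.
Alto's induced payoffs are -4, 2, 4, 8, 4, so Alto commits to S4. Subgame-perfect outcome: (S4, Small) with payoffs (8, 9).
Under simultaneous play:
Alto's best replies: Small→S4; Medium→S4; Large→S4.
Brio's best replies: S1→Small; S2→Medium; S3→Large; S4→Small; S5→Large.
Only (S4, Small) has each player best-responding; Nash payoffs (8, 9).
Sequential outcome (S4, Small) coincides with the Nash profile (S4, Small).

yes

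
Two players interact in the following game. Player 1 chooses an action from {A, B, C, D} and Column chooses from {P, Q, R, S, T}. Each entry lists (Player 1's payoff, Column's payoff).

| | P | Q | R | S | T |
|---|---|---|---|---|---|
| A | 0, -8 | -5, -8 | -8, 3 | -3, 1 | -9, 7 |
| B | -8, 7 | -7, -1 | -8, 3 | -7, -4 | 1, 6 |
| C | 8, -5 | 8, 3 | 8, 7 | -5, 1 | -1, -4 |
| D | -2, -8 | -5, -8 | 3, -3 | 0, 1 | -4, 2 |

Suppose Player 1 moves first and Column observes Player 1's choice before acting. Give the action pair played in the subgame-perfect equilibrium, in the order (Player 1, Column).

Backward induction with Player 1 moving first.
- A → Column plays T (best of -8, -8, 3, 1, 7); Player 1 gets -9.
- B → Column plays P (best of 7, -1, 3, -4, 6); Player 1 gets -8.
- C → Column plays R (best of -5, 3, 7, 1, -4); Player 1 gets 8.
- D → Column plays T (best of -8, -8, -3, 1, 2); Player 1 gets -4.
Maximizing over -9, -8, 8, -4, Player 1 chooses C. Subgame-perfect outcome: (C, R) with payoffs (8, 7).

(C, R)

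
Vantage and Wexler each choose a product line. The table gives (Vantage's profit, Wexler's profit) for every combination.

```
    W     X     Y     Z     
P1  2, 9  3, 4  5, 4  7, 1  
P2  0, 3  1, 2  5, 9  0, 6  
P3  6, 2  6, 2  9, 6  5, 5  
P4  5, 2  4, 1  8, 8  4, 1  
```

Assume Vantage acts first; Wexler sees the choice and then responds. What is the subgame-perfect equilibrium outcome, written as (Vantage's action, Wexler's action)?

Work backward from Wexler's decision.
- P1 → Wexler plays W (best of 9, 4, 4, 1); Vantage gets 2.
- P2 → Wexler plays Y (best of 3, 2, 9, 6); Vantage gets 5.
- P3 → Wexler plays Y (best of 2, 2, 6, 5); Vantage gets 9.
- P4 → Wexler plays Y (best of 2, 1, 8, 1); Vantage gets 8.
Vantage's induced payoffs are 2, 5, 9, 8, so Vantage commits to P3. Subgame-perfect outcome: (P3, Y) with payoffs (9, 6).

(P3, Y)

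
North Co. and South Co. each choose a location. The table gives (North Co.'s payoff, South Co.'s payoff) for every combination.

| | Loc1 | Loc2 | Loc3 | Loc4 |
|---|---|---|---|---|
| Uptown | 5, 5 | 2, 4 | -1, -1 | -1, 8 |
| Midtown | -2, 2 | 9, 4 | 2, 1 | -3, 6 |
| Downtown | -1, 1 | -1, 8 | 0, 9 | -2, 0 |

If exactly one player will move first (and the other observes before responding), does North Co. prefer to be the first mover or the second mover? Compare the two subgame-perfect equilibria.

first

If North Co. leads: South Co.'s best replies are Uptown→Loc4, Midtown→Loc4, Downtown→Loc3; North Co.'s induced payoffs -1, -3, 0; outcome (Downtown, Loc3), payoffs (0, 9).
If South Co. leads: North Co.'s best replies are Loc1→Uptown, Loc2→Midtown, Loc3→Midtown, Loc4→Uptown; South Co.'s induced payoffs 5, 4, 1, 8; outcome (Uptown, Loc4), payoffs (-1, 8).
North Co. gets 0 moving first and -1 moving second, so North Co. prefers to move first.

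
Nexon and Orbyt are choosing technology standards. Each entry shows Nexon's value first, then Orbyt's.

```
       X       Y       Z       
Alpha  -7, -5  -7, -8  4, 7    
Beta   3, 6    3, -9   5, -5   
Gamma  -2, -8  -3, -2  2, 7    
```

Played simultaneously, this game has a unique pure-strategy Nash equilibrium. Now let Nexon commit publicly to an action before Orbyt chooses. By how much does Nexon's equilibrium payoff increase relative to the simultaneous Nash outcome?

Orbyt best-responds to each possible Nexon move:
- Alpha: Orbyt compares -5, -8, 7 and picks Z; Nexon would get 4.
- Beta: Orbyt compares 6, -9, -5 and picks X; Nexon would get 3.
- Gamma: Orbyt compares -8, -2, 7 and picks Z; Nexon would get 2.
Nexon's induced payoffs are 4, 3, 2, so Nexon commits to Alpha. Subgame-perfect outcome: (Alpha, Z) with payoffs (4, 7).
Now find the simultaneous Nash equilibrium.
Nexon's best replies: X→Beta; Y→Beta; Z→Beta.
Orbyt's best replies: Alpha→Z; Beta→X; Gamma→Z.
The unique mutual best reply is (Beta, X), giving (3, 6).
Nexon's commitment gain: 4 − 3 = 1.

1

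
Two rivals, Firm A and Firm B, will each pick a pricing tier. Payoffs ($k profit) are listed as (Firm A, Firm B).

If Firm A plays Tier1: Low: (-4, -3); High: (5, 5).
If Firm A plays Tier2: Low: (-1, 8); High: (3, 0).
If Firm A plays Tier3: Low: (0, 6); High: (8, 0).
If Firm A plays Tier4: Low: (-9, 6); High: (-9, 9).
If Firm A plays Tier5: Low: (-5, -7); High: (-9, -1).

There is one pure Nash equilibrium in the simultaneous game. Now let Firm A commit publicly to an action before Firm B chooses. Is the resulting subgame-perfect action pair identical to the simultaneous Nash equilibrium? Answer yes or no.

no

Firm B best-responds to each possible Firm A move:
- Tier1: Firm B compares -3, 5 and picks High; Firm A would get 5.
- Tier2: Firm B compares 8, 0 and picks Low; Firm A would get -1.
- Tier3: Firm B compares 6, 0 and picks Low; Firm A would get 0.
- Tier4: Firm B compares 6, 9 and picks High; Firm A would get -9.
- Tier5: Firm B compares -7, -1 and picks High; Firm A would get -9.
Maximizing over 5, -1, 0, -9, -9, Firm A chooses Tier1. Subgame-perfect outcome: (Tier1, High) with payoffs (5, 5).
For the simultaneous game, intersect best replies.
Firm A's best replies: Low→Tier3; High→Tier3.
Firm B's best replies: Tier1→High; Tier2→Low; Tier3→Low; Tier4→High; Tier5→High.
Only (Tier3, Low) has each player best-responding; Nash payoffs (0, 6).
Sequential outcome (Tier1, High) differs from the Nash profile (Tier3, Low).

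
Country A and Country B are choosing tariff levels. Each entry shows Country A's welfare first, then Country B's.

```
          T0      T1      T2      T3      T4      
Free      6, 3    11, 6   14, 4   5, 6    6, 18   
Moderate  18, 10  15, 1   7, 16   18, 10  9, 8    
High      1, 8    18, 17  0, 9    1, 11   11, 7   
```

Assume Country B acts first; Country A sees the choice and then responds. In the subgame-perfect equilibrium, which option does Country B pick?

Backward induction with Country B moving first.
- T0 → Country A plays Moderate (best of 6, 18, 1); Country B gets 10.
- T1 → Country A plays High (best of 11, 15, 18); Country B gets 17.
- T2 → Country A plays Free (best of 14, 7, 0); Country B gets 4.
- T3 → Country A plays Moderate (best of 5, 18, 1); Country B gets 10.
- T4 → Country A plays High (best of 6, 9, 11); Country B gets 7.
Among 10, 17, 4, 10, 7, the best is 17 at T1. Subgame-perfect outcome: (High, T1) with payoffs (18, 17).

T1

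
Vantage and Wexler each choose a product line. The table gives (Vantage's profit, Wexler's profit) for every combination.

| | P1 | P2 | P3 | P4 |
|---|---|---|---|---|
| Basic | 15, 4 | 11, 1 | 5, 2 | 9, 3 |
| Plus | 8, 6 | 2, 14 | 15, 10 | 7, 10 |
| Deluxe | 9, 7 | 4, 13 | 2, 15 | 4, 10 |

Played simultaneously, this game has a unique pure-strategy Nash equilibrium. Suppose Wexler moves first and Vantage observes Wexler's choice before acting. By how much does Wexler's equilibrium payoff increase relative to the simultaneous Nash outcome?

6

Solve by backward induction (Wexler leads).
- P1: BR = Basic, leader payoff 4.
- P2: BR = Basic, leader payoff 1.
- P3: BR = Plus, leader payoff 10.
- P4: BR = Basic, leader payoff 3.
Wexler's induced payoffs are 4, 1, 10, 3, so Wexler commits to P3. Subgame-perfect outcome: (Plus, P3) with payoffs (15, 10).
For the simultaneous game, intersect best replies.
Vantage's best replies: P1→Basic; P2→Basic; P3→Plus; P4→Basic.
Wexler's best replies: Basic→P1; Plus→P2; Deluxe→P3.
The unique mutual best reply is (Basic, P1), giving (15, 4).
Wexler's commitment gain: 10 − 4 = 6.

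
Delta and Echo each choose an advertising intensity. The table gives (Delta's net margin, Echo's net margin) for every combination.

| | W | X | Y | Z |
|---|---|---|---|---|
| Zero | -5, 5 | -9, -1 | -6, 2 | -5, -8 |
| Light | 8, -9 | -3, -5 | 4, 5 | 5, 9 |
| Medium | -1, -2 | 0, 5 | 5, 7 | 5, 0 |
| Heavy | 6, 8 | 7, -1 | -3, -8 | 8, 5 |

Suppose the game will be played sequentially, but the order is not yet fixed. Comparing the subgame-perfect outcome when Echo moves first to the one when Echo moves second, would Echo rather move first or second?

If Delta leads: Echo's best replies are Zero→W, Light→Z, Medium→Y, Heavy→W; Delta's induced payoffs -5, 5, 5, 6; outcome (Heavy, W), payoffs (6, 8).
If Echo leads: Delta's best replies are W→Light, X→Heavy, Y→Medium, Z→Heavy; Echo's induced payoffs -9, -1, 7, 5; outcome (Medium, Y), payoffs (5, 7).
Echo gets 7 moving first and 8 moving second, so Echo prefers to move second.

second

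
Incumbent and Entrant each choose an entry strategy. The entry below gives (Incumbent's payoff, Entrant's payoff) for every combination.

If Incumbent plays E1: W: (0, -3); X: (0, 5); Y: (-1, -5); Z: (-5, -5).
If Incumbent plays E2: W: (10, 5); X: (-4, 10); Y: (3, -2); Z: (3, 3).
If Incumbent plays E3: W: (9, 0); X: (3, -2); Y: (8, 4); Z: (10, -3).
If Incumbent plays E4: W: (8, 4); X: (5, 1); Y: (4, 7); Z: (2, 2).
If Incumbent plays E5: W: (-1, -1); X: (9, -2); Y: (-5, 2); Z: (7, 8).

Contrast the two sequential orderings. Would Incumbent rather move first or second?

second

If Incumbent leads: Entrant's best replies are E1→X, E2→X, E3→Y, E4→Y, E5→Z; Incumbent's induced payoffs 0, -4, 8, 4, 7; outcome (E3, Y), payoffs (8, 4).
If Entrant leads: Incumbent's best replies are W→E2, X→E5, Y→E3, Z→E3; Entrant's induced payoffs 5, -2, 4, -3; outcome (E2, W), payoffs (10, 5).
Incumbent gets 8 moving first and 10 moving second, so Incumbent prefers to move second.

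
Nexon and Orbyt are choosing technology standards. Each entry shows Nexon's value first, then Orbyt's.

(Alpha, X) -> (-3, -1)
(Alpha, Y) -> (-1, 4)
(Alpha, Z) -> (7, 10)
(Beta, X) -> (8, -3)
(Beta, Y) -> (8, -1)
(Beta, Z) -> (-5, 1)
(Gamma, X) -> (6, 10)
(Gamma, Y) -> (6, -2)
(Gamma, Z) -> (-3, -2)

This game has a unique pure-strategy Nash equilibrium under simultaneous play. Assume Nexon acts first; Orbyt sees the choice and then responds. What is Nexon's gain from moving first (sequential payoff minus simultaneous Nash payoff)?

Solve by backward induction (Nexon leads).
- Alpha: Orbyt compares -1, 4, 10 and picks Z; Nexon would get 7.
- Beta: Orbyt compares -3, -1, 1 and picks Z; Nexon would get -5.
- Gamma: Orbyt compares 10, -2, -2 and picks X; Nexon would get 6.
Among 7, -5, 6, the best is 7 at Alpha. Subgame-perfect outcome: (Alpha, Z) with payoffs (7, 10).
Under simultaneous play:
Nexon's best replies: X→Beta; Y→Beta; Z→Alpha.
Orbyt's best replies: Alpha→Z; Beta→Z; Gamma→X.
The unique mutual best reply is (Alpha, Z), giving (7, 10).
Nexon's commitment gain: 7 − 7 = 0.

0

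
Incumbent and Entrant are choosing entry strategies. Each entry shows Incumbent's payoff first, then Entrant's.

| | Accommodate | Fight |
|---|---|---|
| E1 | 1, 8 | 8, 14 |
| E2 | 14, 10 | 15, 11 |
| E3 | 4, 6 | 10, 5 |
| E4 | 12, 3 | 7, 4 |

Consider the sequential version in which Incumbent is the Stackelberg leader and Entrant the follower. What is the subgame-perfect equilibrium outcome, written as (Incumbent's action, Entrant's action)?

Solve by backward induction (Incumbent leads).
- E1: BR = Fight, leader payoff 8.
- E2: BR = Fight, leader payoff 15.
- E3: BR = Accommodate, leader payoff 4.
- E4: BR = Fight, leader payoff 7.
Among 8, 15, 4, 7, the best is 15 at E2. Subgame-perfect outcome: (E2, Fight) with payoffs (15, 11).

(E2, Fight)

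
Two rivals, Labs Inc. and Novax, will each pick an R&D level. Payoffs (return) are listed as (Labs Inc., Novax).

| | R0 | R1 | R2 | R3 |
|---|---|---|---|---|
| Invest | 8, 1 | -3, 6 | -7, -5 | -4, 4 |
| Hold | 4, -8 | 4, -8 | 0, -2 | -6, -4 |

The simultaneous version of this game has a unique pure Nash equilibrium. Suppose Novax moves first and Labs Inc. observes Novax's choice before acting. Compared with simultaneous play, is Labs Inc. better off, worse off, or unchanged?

worse off

Solve by backward induction (Novax leads).
- R0 → Labs Inc. plays Invest (best of 8, 4); Novax gets 1.
- R1 → Labs Inc. plays Hold (best of -3, 4); Novax gets -8.
- R2 → Labs Inc. plays Hold (best of -7, 0); Novax gets -2.
- R3 → Labs Inc. plays Invest (best of -4, -6); Novax gets 4.
Maximizing over 1, -8, -2, 4, Novax chooses R3. Subgame-perfect outcome: (Invest, R3) with payoffs (-4, 4).
Now find the simultaneous Nash equilibrium.
Labs Inc.'s best replies: R0→Invest; R1→Hold; R2→Hold; R3→Invest.
Novax's best replies: Invest→R1; Hold→R2.
Only (Hold, R2) has each player best-responding; Nash payoffs (0, -2).
Labs Inc. earns -4 sequentially versus 0 at the Nash outcome: worse off.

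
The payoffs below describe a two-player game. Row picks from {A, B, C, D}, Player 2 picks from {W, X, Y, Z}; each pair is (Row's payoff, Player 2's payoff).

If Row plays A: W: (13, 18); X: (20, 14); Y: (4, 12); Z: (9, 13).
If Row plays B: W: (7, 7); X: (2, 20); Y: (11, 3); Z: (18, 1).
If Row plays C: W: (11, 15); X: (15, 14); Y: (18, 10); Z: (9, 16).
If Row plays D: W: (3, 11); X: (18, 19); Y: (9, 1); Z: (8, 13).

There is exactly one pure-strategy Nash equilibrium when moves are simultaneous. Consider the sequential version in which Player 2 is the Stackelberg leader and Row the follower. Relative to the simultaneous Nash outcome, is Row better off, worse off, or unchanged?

Work backward from Row's decision.
- W: Row compares 13, 7, 11, 3 and picks A; Player 2 would get 18.
- X: Row compares 20, 2, 15, 18 and picks A; Player 2 would get 14.
- Y: Row compares 4, 11, 18, 9 and picks C; Player 2 would get 10.
- Z: Row compares 9, 18, 9, 8 and picks B; Player 2 would get 1.
Among 18, 14, 10, 1, the best is 18 at W. Subgame-perfect outcome: (A, W) with payoffs (13, 18).
Under simultaneous play:
Row's best replies: W→A; X→A; Y→C; Z→B.
Player 2's best replies: A→W; B→X; C→Z; D→X.
Only (A, W) has each player best-responding; Nash payoffs (13, 18).
Row earns 13 sequentially versus 13 at the Nash outcome: unchanged.

unchanged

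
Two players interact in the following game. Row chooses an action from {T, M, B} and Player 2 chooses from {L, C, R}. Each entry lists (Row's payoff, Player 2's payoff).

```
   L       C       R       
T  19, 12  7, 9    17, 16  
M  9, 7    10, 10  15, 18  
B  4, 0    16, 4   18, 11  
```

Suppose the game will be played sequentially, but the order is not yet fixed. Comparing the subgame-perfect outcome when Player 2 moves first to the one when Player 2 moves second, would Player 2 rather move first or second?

If Row leads: Player 2's best replies are T→R, M→R, B→R; Row's induced payoffs 17, 15, 18; outcome (B, R), payoffs (18, 11).
If Player 2 leads: Row's best replies are L→T, C→B, R→B; Player 2's induced payoffs 12, 4, 11; outcome (T, L), payoffs (19, 12).
Player 2 gets 12 moving first and 11 moving second, so Player 2 prefers to move first.

first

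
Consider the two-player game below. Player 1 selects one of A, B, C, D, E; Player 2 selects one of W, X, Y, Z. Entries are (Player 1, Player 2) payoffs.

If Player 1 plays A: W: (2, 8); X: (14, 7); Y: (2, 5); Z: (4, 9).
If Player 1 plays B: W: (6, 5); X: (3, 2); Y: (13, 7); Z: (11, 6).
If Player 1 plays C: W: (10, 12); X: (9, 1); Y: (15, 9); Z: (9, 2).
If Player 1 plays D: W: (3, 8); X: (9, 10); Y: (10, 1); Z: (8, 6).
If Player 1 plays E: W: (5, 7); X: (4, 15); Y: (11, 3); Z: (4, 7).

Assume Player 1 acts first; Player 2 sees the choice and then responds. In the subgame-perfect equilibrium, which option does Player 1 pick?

Player 2 best-responds to each possible Player 1 move:
- A: BR = Z, leader payoff 4.
- B: BR = Y, leader payoff 13.
- C: BR = W, leader payoff 10.
- D: BR = X, leader payoff 9.
- E: BR = X, leader payoff 4.
Player 1's induced payoffs are 4, 13, 10, 9, 4, so Player 1 commits to B. Subgame-perfect outcome: (B, Y) with payoffs (13, 7).

B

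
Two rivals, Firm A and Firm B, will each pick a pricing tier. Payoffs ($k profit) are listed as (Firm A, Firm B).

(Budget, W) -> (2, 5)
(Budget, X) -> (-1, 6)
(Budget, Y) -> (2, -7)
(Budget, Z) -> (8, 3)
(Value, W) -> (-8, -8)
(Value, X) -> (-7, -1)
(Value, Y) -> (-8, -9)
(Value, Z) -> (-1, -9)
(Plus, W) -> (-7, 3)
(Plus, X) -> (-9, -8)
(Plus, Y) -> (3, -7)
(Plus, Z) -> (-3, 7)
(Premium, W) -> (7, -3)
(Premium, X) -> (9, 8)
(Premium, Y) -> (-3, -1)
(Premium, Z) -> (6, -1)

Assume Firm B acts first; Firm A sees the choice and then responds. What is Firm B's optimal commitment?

Work backward from Firm A's decision.
- W: BR = Premium, leader payoff -3.
- X: BR = Premium, leader payoff 8.
- Y: BR = Plus, leader payoff -7.
- Z: BR = Budget, leader payoff 3.
Maximizing over -3, 8, -7, 3, Firm B chooses X. Subgame-perfect outcome: (Premium, X) with payoffs (9, 8).

X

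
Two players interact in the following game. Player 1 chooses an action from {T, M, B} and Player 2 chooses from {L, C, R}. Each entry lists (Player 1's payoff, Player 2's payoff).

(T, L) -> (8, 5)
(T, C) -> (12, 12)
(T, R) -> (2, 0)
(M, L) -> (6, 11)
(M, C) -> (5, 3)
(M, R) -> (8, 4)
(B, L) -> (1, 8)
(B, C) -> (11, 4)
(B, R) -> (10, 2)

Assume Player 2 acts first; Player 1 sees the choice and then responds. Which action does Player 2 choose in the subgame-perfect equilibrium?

Work backward from Player 1's decision.
- L: BR = T, leader payoff 5.
- C: BR = T, leader payoff 12.
- R: BR = B, leader payoff 2.
Among 5, 12, 2, the best is 12 at C. Subgame-perfect outcome: (T, C) with payoffs (12, 12).

C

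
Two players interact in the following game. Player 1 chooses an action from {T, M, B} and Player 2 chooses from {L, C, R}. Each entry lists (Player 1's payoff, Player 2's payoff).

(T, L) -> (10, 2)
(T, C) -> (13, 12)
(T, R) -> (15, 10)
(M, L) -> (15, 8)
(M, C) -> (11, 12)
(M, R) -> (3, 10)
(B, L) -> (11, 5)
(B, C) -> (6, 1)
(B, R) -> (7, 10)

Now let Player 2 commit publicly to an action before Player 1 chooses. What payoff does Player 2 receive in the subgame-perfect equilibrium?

12

Player 1 best-responds to each possible Player 2 move:
- L: Player 1 compares 10, 15, 11 and picks M; Player 2 would get 8.
- C: Player 1 compares 13, 11, 6 and picks T; Player 2 would get 12.
- R: Player 1 compares 15, 3, 7 and picks T; Player 2 would get 10.
Among 8, 12, 10, the best is 12 at C. Subgame-perfect outcome: (T, C) with payoffs (13, 12).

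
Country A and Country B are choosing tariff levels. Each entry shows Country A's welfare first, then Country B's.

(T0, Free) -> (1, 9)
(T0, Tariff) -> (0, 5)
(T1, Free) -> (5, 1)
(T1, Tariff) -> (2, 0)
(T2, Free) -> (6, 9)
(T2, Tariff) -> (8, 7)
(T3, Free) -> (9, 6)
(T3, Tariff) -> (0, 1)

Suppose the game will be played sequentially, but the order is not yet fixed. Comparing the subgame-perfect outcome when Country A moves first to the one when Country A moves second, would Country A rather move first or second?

If Country A leads: Country B's best replies are T0→Free, T1→Free, T2→Free, T3→Free; Country A's induced payoffs 1, 5, 6, 9; outcome (T3, Free), payoffs (9, 6).
If Country B leads: Country A's best replies are Free→T3, Tariff→T2; Country B's induced payoffs 6, 7; outcome (T2, Tariff), payoffs (8, 7).
Country A gets 9 moving first and 8 moving second, so Country A prefers to move first.

first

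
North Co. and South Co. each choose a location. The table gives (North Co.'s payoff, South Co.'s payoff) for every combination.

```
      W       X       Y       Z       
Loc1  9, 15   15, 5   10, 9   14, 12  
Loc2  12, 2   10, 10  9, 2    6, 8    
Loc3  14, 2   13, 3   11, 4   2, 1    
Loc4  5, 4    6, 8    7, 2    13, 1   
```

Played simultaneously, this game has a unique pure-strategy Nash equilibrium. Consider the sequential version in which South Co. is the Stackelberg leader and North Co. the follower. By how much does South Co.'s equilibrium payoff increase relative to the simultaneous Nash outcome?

Work backward from North Co.'s decision.
- W: North Co. compares 9, 12, 14, 5 and picks Loc3; South Co. would get 2.
- X: North Co. compares 15, 10, 13, 6 and picks Loc1; South Co. would get 5.
- Y: North Co. compares 10, 9, 11, 7 and picks Loc3; South Co. would get 4.
- Z: North Co. compares 14, 6, 2, 13 and picks Loc1; South Co. would get 12.
Among 2, 5, 4, 12, the best is 12 at Z. Subgame-perfect outcome: (Loc1, Z) with payoffs (14, 12).
Under simultaneous play:
North Co.'s best replies: W→Loc3; X→Loc1; Y→Loc3; Z→Loc1.
South Co.'s best replies: Loc1→W; Loc2→X; Loc3→Y; Loc4→X.
Only (Loc3, Y) has each player best-responding; Nash payoffs (11, 4).
South Co.'s commitment gain: 12 − 4 = 8.

8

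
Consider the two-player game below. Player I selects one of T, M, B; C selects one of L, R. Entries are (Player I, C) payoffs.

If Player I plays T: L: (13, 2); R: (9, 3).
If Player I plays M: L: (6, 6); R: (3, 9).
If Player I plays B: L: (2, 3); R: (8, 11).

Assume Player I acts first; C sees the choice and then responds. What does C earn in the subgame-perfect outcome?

Solve by backward induction (Player I leads).
- T: C compares 2, 3 and picks R; Player I would get 9.
- M: C compares 6, 9 and picks R; Player I would get 3.
- B: C compares 3, 11 and picks R; Player I would get 8.
Among 9, 3, 8, the best is 9 at T. Subgame-perfect outcome: (T, R) with payoffs (9, 3).

3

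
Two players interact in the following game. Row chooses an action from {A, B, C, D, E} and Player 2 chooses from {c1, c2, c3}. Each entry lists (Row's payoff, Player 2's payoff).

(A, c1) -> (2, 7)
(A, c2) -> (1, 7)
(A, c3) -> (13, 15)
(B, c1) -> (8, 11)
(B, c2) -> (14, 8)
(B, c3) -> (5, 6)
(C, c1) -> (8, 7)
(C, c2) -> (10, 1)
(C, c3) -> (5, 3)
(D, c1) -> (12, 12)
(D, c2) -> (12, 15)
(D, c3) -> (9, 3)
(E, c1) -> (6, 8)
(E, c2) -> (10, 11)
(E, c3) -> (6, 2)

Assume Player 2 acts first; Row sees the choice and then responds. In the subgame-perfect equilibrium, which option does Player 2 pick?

c3

Backward induction with Player 2 moving first.
- c1: BR = D, leader payoff 12.
- c2: BR = B, leader payoff 8.
- c3: BR = A, leader payoff 15.
Among 12, 8, 15, the best is 15 at c3. Subgame-perfect outcome: (A, c3) with payoffs (13, 15).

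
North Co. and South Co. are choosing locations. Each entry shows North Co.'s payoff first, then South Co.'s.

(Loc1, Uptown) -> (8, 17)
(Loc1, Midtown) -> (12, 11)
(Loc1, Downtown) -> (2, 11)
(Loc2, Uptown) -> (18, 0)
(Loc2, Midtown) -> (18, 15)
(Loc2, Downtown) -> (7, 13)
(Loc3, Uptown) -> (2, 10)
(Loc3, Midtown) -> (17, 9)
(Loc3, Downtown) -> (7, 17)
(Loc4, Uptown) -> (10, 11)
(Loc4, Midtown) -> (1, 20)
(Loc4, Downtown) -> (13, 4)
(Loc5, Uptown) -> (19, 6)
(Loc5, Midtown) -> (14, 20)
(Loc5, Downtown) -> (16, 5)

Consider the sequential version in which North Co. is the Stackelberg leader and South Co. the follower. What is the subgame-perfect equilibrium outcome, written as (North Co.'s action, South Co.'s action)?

Work backward from South Co.'s decision.
- Loc1 → South Co. plays Uptown (best of 17, 11, 11); North Co. gets 8.
- Loc2 → South Co. plays Midtown (best of 0, 15, 13); North Co. gets 18.
- Loc3 → South Co. plays Downtown (best of 10, 9, 17); North Co. gets 7.
- Loc4 → South Co. plays Midtown (best of 11, 20, 4); North Co. gets 1.
- Loc5 → South Co. plays Midtown (best of 6, 20, 5); North Co. gets 14.
Among 8, 18, 7, 1, 14, the best is 18 at Loc2. Subgame-perfect outcome: (Loc2, Midtown) with payoffs (18, 15).

(Loc2, Midtown)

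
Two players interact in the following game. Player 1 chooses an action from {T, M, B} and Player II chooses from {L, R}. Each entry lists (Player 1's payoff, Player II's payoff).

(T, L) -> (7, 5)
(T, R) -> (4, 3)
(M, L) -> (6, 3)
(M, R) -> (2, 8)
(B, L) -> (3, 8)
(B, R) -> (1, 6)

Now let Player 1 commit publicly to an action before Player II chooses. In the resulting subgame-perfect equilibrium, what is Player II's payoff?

Backward induction with Player 1 moving first.
- T: Player II compares 5, 3 and picks L; Player 1 would get 7.
- M: Player II compares 3, 8 and picks R; Player 1 would get 2.
- B: Player II compares 8, 6 and picks L; Player 1 would get 3.
Maximizing over 7, 2, 3, Player 1 chooses T. Subgame-perfect outcome: (T, L) with payoffs (7, 5).

5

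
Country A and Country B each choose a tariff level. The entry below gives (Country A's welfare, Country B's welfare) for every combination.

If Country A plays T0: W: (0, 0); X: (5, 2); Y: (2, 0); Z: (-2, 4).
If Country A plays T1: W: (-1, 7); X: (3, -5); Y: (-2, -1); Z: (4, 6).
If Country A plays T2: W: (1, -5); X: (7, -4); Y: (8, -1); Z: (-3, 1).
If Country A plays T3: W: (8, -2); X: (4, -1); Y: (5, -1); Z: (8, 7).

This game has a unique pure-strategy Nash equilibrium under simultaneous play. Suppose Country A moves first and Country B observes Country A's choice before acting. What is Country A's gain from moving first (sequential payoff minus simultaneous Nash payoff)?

0

Work backward from Country B's decision.
- T0 → Country B plays Z (best of 0, 2, 0, 4); Country A gets -2.
- T1 → Country B plays W (best of 7, -5, -1, 6); Country A gets -1.
- T2 → Country B plays Z (best of -5, -4, -1, 1); Country A gets -3.
- T3 → Country B plays Z (best of -2, -1, -1, 7); Country A gets 8.
Maximizing over -2, -1, -3, 8, Country A chooses T3. Subgame-perfect outcome: (T3, Z) with payoffs (8, 7).
For the simultaneous game, intersect best replies.
Country A's best replies: W→T3; X→T2; Y→T2; Z→T3.
Country B's best replies: T0→Z; T1→W; T2→Z; T3→Z.
The unique mutual best reply is (T3, Z), giving (8, 7).
Country A's commitment gain: 8 − 8 = 0.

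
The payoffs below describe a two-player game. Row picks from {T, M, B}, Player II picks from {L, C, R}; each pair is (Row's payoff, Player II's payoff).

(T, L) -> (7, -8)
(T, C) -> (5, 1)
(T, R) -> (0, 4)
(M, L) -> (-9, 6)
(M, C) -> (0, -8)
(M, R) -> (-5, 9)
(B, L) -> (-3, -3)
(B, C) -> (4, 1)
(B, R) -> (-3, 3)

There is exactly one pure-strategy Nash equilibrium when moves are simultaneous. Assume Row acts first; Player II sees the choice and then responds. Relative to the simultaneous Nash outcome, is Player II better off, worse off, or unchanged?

unchanged

Solve by backward induction (Row leads).
- T → Player II plays R (best of -8, 1, 4); Row gets 0.
- M → Player II plays R (best of 6, -8, 9); Row gets -5.
- B → Player II plays R (best of -3, 1, 3); Row gets -3.
Row's induced payoffs are 0, -5, -3, so Row commits to T. Subgame-perfect outcome: (T, R) with payoffs (0, 4).
For the simultaneous game, intersect best replies.
Row's best replies: L→T; C→T; R→T.
Player II's best replies: T→R; M→R; B→R.
The unique mutual best reply is (T, R), giving (0, 4).
Player II earns 4 sequentially versus 4 at the Nash outcome: unchanged.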